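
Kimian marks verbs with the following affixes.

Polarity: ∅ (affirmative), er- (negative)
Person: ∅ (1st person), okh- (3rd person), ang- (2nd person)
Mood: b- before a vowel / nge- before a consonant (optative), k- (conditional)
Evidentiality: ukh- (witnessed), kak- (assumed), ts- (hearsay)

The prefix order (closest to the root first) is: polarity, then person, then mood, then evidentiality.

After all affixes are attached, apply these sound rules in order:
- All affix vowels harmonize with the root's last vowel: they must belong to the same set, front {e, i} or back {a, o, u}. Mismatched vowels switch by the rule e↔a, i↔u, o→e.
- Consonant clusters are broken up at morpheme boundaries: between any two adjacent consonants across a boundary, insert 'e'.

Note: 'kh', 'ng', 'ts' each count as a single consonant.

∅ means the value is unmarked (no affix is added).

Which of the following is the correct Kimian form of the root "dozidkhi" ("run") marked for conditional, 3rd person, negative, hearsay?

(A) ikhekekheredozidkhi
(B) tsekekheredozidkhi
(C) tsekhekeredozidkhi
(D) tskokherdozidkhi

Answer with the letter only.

Attach polarity negative er- → erdozidkhi.
Attach person 3rd person okh- → okherdozidkhi.
Attach mood conditional k- → kokherdozidkhi.
Attach evidentiality hearsay ts- → tskokherdozidkhi.
Apply vowel harmony: tskokherdozidkhi → tskekherdozidkhi.
Apply epenthesis: tskekherdozidkhi → tsekekheredozidkhi.
So the correct form is tsekekheredozidkhi, option (B).
(D) tskokherdozidkhi is wrong: it fails to apply the sound rule(s).
(A) ikhekekheredozidkhi is wrong: it uses witnessed instead of hearsay for evidentiality.
(C) tsekhekeredozidkhi is wrong: it has the affixes in the wrong order.

B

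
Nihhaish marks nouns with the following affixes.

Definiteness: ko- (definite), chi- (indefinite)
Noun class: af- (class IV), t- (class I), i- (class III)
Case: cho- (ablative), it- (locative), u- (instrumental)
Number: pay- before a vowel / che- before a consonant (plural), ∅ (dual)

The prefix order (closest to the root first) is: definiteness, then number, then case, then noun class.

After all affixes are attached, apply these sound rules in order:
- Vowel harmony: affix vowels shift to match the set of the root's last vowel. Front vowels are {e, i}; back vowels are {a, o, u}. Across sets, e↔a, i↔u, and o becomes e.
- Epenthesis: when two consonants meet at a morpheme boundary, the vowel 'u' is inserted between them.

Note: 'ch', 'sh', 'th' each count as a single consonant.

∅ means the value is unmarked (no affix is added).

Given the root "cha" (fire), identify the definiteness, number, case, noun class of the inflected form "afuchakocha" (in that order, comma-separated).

Segment: af-u-che-ko-cha.
definiteness: ko- → definite.
number: pay/che- → plural.
case: u- → instrumental.
noun class: af- → class IV.

definite, plural, instrumental, class IV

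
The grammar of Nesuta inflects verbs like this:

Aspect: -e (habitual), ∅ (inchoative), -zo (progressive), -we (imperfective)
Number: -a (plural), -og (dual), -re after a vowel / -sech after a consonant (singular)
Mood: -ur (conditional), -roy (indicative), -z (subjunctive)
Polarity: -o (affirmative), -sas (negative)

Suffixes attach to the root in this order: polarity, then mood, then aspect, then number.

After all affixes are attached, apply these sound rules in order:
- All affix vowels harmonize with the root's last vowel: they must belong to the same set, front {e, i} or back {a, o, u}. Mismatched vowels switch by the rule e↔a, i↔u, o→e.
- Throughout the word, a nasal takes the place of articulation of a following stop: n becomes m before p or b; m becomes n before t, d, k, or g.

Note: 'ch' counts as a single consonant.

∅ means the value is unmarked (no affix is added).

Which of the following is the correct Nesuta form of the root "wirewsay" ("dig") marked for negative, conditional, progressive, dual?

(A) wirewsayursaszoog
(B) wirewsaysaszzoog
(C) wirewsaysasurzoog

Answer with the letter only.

C

Attach polarity negative -sas → wirewsaysas.
Attach mood conditional -ur → wirewsaysasur.
Attach aspect progressive -zo → wirewsaysasurzo.
Attach number dual -og → wirewsaysasurzoog.
Vowel harmony: no change.
Nasal assimilation: no change.
So the correct form is wirewsaysasurzoog, option (C).
(B) wirewsaysaszzoog is wrong: it uses subjunctive instead of conditional for mood.
(A) wirewsayursaszoog is wrong: it has the affixes in the wrong order.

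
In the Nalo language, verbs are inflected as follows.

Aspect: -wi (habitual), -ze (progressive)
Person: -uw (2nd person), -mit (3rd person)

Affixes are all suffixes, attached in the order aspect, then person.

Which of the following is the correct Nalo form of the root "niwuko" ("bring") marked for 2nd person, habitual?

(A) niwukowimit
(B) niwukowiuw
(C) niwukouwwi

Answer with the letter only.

B

Attach aspect habitual -wi → niwukowi.
Attach person 2nd person -uw → niwukowiuw.
So the correct form is niwukowiuw, option (B).
(C) niwukouwwi is wrong: it has the affixes in the wrong order.
(A) niwukowimit is wrong: it uses 3rd person instead of 2nd person for person.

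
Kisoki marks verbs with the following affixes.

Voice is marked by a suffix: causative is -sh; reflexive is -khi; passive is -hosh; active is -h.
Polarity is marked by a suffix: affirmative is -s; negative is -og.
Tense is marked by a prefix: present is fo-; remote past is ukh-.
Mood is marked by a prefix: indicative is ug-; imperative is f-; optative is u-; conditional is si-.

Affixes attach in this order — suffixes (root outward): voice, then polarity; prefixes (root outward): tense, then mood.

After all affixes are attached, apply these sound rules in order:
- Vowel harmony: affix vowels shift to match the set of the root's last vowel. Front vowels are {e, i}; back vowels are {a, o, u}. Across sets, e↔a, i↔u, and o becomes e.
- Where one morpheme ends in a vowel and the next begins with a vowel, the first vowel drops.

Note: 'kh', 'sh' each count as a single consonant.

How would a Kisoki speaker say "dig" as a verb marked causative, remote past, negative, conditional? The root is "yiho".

Attach voice causative -sh → yihosh.
Attach polarity negative -og → yihoshog.
Attach tense remote past ukh- → ukhyihoshog.
Attach mood conditional si- → siukhyihoshog.
Apply vowel harmony: siukhyihoshog → suukhyihoshog.
Apply vowel deletion: suukhyihoshog → sukhyihoshog.

sukhyihoshog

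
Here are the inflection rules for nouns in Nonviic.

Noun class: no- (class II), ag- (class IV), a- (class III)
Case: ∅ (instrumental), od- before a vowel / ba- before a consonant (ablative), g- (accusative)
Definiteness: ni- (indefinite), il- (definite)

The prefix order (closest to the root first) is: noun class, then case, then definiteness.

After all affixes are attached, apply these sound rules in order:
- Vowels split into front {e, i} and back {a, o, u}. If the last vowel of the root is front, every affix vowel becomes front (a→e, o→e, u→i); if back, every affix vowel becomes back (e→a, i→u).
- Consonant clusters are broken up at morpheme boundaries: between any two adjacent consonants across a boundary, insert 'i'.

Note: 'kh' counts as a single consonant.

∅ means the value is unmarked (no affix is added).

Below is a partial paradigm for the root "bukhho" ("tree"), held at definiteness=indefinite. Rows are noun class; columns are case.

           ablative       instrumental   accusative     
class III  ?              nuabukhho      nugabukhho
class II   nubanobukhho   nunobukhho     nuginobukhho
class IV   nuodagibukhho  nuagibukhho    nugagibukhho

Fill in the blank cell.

nuodabukhho

Attach noun class class III a- → abukhho.
Attach case ablative od- (before vowel 'a') → odabukhho.
Attach definiteness indefinite ni- → niodabukhho.
Apply vowel harmony: niodabukhho → nuodabukhho.
Epenthesis: no change.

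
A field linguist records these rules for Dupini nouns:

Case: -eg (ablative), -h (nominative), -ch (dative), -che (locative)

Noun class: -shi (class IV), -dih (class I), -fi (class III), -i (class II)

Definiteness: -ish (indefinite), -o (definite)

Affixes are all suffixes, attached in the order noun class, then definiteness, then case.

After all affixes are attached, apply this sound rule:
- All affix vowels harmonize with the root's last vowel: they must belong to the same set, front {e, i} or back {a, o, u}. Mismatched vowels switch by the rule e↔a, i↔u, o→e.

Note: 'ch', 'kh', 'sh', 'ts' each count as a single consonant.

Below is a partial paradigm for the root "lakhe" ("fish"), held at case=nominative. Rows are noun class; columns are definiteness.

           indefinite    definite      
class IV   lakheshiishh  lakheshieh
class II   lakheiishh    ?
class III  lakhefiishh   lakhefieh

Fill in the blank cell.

Attach noun class class II -i → lakhei.
Attach definiteness definite -o → lakheio.
Attach case nominative -h → lakheioh.
Apply vowel harmony: lakheioh → lakheieh.

lakheieh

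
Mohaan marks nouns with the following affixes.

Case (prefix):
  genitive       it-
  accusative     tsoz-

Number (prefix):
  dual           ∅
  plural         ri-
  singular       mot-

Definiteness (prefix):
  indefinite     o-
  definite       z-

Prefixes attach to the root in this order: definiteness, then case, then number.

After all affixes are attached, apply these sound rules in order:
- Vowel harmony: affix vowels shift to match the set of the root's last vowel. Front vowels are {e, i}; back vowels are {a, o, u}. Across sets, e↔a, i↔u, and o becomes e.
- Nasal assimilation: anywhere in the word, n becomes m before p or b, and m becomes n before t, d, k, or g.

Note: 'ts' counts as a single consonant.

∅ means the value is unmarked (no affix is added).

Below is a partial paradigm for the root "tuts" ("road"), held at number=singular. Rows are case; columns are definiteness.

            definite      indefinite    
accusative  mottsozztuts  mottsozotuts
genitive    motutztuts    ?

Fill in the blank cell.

Attach definiteness indefinite o- → otuts.
Attach case genitive it- → itotuts.
Attach number singular mot- → motitotuts.
Apply vowel harmony: motitotuts → motutotuts.
Nasal assimilation: no change.

motutotuts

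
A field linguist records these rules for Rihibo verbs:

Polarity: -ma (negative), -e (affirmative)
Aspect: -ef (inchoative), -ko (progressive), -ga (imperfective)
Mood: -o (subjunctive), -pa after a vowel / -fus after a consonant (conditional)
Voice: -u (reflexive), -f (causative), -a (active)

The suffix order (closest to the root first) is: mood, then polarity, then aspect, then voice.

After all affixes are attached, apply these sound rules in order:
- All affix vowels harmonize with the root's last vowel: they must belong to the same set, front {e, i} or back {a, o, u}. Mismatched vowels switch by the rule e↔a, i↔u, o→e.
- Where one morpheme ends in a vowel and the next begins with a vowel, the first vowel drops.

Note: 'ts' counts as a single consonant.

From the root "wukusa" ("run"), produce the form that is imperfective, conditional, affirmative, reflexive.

wukusapagu

Attach mood conditional -pa (after vowel 'a') → wukusapa.
Attach polarity affirmative -e → wukusapae.
Attach aspect imperfective -ga → wukusapaega.
Attach voice reflexive -u → wukusapaegau.
Apply vowel harmony: wukusapaegau → wukusapaagau.
Apply vowel deletion: wukusapaagau → wukusapagu.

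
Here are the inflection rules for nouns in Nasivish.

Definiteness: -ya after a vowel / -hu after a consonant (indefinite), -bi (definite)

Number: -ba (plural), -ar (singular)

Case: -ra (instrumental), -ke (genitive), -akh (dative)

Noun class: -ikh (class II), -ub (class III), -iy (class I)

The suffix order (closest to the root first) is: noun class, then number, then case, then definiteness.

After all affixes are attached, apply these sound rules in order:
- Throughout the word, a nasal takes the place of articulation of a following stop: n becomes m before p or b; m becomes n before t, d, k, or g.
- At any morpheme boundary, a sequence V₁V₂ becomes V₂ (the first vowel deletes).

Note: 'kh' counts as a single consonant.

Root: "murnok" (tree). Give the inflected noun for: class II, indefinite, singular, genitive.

murnokikharkeya

Attach noun class class II -ikh → murnokikh.
Attach number singular -ar → murnokikhar.
Attach case genitive -ke → murnokikharke.
Attach definiteness indefinite -ya (after vowel 'e') → murnokikharkeya.
Nasal assimilation: no change.
Vowel deletion: no change.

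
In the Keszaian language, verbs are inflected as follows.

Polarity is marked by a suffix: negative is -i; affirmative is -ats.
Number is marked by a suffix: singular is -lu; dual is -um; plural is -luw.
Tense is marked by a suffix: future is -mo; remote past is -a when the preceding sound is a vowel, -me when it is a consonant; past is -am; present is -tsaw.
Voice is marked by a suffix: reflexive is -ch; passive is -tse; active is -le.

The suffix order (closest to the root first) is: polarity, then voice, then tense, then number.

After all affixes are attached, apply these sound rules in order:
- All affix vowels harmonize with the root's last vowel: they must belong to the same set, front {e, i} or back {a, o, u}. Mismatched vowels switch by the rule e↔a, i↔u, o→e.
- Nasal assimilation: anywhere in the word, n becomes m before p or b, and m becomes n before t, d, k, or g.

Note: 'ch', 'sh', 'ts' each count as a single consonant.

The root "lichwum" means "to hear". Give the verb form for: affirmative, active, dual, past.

lichwumatslaamum

Attach polarity affirmative -ats → lichwumats.
Attach voice active -le → lichwumatsle.
Attach tense past -am → lichwumatsleam.
Attach number dual -um → lichwumatsleamum.
Apply vowel harmony: lichwumatsleamum → lichwumatslaamum.
Nasal assimilation: no change.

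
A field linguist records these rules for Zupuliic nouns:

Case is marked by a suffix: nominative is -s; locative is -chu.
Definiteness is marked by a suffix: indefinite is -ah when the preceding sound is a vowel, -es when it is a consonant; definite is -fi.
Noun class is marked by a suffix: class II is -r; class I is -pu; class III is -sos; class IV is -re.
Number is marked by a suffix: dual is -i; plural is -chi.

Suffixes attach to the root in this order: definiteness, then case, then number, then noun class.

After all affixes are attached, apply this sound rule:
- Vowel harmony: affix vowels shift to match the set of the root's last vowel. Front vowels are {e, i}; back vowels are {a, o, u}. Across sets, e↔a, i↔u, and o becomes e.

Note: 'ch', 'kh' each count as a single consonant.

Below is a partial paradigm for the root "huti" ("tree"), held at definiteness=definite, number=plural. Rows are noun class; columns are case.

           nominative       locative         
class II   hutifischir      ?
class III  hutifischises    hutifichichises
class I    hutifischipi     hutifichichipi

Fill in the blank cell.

Attach definiteness definite -fi → hutifi.
Attach case locative -chu → hutifichu.
Attach number plural -chi → hutifichuchi.
Attach noun class class II -r → hutifichuchir.
Apply vowel harmony: hutifichuchir → hutifichichir.

hutifichichir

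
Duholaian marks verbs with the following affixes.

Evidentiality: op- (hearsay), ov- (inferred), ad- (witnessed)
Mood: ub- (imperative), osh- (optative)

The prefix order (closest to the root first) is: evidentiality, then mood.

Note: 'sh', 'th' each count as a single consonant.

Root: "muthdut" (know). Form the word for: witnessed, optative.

Attach evidentiality witnessed ad- → admuthdut.
Attach mood optative osh- → oshadmuthdut.

oshadmuthdut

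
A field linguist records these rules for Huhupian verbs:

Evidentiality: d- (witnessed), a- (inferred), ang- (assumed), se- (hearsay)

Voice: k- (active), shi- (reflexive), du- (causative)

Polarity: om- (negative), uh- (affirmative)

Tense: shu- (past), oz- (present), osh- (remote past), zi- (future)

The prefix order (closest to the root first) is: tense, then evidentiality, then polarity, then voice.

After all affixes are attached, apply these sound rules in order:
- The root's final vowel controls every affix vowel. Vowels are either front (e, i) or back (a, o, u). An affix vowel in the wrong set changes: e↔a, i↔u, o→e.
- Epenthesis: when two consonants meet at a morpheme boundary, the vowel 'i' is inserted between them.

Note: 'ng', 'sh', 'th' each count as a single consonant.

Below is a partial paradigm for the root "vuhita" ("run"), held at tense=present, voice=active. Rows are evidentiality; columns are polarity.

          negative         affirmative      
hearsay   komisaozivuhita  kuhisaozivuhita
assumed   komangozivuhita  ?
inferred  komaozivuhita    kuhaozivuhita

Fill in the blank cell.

kuhangozivuhita

Attach tense present oz- → ozvuhita.
Attach evidentiality assumed ang- → angozvuhita.
Attach polarity affirmative uh- → uhangozvuhita.
Attach voice active k- → kuhangozvuhita.
Vowel harmony: no change.
Apply epenthesis: kuhangozvuhita → kuhangozivuhita.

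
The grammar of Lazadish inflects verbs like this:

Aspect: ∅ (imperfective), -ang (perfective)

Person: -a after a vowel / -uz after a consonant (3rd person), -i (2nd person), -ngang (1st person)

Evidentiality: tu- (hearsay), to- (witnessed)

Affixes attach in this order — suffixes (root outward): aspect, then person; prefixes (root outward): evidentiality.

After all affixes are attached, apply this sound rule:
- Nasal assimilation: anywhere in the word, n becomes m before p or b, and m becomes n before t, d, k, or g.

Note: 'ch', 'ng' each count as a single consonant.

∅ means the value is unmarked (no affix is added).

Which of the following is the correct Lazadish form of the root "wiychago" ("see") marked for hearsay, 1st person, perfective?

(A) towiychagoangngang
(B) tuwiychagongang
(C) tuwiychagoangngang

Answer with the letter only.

Attach aspect perfective -ang → wiychagoang.
Attach person 1st person -ngang → wiychagoangngang.
Attach evidentiality hearsay tu- → tuwiychagoangngang.
Nasal assimilation: no change.
So the correct form is tuwiychagoangngang, option (C).
(A) towiychagoangngang is wrong: it uses witnessed instead of hearsay for evidentiality.
(B) tuwiychagongang is wrong: it uses imperfective instead of perfective for aspect.

C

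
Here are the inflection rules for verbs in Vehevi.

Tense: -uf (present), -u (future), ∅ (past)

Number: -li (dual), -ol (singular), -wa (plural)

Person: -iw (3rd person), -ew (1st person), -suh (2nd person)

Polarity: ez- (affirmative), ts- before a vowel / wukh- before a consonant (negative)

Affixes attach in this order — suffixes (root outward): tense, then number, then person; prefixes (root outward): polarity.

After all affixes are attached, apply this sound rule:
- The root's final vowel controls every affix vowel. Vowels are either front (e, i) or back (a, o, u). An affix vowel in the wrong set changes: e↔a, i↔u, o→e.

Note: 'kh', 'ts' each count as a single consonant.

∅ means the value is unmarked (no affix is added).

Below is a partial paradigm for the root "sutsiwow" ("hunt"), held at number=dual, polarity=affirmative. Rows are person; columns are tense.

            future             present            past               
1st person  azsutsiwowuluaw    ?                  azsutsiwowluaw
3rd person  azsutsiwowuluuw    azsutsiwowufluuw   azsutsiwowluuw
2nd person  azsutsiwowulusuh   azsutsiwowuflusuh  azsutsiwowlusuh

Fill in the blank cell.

azsutsiwowufluaw

Attach tense present -uf → sutsiwowuf.
Attach number dual -li → sutsiwowufli.
Attach person 1st person -ew → sutsiwowufliew.
Attach polarity affirmative ez- → ezsutsiwowufliew.
Apply vowel harmony: ezsutsiwowufliew → azsutsiwowufluaw.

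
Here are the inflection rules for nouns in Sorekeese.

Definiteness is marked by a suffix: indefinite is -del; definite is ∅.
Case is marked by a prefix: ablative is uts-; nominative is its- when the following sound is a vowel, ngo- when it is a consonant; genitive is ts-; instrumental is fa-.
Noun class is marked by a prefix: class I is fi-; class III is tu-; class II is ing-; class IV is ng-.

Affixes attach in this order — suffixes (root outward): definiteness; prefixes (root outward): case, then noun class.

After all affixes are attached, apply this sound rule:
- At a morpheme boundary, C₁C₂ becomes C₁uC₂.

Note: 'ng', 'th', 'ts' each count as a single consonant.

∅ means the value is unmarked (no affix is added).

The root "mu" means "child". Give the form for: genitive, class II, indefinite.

ingutsumudel

Attach case genitive ts- → tsmu.
Attach definiteness indefinite -del → tsmudel.
Attach noun class class II ing- → ingtsmudel.
Apply epenthesis: ingtsmudel → ingutsumudel.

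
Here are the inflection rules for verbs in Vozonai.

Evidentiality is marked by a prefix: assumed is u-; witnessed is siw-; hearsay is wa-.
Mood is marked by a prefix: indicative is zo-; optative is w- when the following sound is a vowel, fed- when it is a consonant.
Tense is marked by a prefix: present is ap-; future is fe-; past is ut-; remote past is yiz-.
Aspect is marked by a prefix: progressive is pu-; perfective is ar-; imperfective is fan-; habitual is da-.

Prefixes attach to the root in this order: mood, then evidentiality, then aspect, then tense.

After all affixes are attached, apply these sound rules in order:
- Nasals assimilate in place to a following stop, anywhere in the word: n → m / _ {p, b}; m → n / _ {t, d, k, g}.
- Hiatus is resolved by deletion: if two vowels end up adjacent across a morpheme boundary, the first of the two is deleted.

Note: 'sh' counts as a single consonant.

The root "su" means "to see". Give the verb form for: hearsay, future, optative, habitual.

fedawafedsu

Attach mood optative fed- (before consonant 's') → fedsu.
Attach evidentiality hearsay wa- → wafedsu.
Attach aspect habitual da- → dawafedsu.
Attach tense future fe- → fedawafedsu.
Nasal assimilation: no change.
Vowel deletion: no change.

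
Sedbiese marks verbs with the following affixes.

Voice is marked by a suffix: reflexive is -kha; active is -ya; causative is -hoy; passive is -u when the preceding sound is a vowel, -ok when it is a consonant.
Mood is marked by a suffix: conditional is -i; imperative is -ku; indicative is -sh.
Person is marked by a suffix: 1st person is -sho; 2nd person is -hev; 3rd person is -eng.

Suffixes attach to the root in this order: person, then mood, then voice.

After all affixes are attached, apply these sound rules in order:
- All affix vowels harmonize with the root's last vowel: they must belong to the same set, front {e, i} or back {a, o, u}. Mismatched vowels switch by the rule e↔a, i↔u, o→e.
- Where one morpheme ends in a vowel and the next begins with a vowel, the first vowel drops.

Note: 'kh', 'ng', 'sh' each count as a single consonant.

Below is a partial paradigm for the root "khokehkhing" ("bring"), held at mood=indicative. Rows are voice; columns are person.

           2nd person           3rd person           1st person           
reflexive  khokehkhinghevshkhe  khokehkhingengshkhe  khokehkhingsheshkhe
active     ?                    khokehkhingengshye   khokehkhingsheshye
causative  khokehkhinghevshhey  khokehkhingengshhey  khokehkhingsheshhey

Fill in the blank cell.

Attach person 2nd person -hev → khokehkhinghev.
Attach mood indicative -sh → khokehkhinghevsh.
Attach voice active -ya → khokehkhinghevshya.
Apply vowel harmony: khokehkhinghevshya → khokehkhinghevshye.
Vowel deletion: no change.

khokehkhinghevshye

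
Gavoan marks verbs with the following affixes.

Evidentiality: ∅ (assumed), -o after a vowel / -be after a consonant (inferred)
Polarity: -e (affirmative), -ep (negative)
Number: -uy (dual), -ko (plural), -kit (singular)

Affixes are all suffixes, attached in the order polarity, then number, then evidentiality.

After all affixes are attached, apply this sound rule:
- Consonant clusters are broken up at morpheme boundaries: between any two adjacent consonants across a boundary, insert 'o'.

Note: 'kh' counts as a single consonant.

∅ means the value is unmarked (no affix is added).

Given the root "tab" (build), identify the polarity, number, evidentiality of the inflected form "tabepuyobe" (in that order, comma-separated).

negative, dual, inferred

Segment: tab-ep-uy-be.
polarity: -ep → negative.
number: -uy → dual.
evidentiality: -o/be → inferred.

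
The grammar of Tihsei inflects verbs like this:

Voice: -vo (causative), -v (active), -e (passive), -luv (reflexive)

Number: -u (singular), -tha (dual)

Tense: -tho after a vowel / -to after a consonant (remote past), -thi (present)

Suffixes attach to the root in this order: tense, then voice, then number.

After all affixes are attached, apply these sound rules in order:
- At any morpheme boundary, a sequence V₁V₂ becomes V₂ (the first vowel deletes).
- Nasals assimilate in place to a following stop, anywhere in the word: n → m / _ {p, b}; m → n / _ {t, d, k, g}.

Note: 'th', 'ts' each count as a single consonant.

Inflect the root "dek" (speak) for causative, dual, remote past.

dektovotha

Attach tense remote past -to (after consonant 'k') → dekto.
Attach voice causative -vo → dektovo.
Attach number dual -tha → dektovotha.
Vowel deletion: no change.
Nasal assimilation: no change.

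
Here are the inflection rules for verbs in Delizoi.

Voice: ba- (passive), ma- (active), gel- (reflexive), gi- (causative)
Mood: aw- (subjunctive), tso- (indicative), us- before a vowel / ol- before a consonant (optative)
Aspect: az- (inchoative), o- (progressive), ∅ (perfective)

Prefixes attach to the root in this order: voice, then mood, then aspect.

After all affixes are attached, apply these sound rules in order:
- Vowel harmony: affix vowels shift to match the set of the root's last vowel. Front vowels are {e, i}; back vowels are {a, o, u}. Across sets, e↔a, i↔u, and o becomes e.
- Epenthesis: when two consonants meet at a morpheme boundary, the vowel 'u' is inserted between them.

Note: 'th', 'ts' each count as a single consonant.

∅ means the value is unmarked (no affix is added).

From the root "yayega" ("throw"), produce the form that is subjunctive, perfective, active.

Attach voice active ma- → mayayega.
Attach mood subjunctive aw- → awmayayega.
aspect = perfective: zero marking, form stays awmayayega.
Vowel harmony: no change.
Apply epenthesis: awmayayega → awumayayega.

awumayayega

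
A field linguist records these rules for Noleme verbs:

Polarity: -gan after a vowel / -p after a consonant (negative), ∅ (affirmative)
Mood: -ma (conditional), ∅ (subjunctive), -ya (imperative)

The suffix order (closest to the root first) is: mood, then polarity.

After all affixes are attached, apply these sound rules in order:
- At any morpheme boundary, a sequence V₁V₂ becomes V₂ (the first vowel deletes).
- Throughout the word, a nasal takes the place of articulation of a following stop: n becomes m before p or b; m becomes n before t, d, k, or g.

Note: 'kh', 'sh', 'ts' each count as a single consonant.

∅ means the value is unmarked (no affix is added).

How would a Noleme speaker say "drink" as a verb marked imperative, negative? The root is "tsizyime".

tsizyimeyagan

Attach mood imperative -ya → tsizyimeya.
Attach polarity negative -gan (after vowel 'a') → tsizyimeyagan.
Vowel deletion: no change.
Nasal assimilation: no change.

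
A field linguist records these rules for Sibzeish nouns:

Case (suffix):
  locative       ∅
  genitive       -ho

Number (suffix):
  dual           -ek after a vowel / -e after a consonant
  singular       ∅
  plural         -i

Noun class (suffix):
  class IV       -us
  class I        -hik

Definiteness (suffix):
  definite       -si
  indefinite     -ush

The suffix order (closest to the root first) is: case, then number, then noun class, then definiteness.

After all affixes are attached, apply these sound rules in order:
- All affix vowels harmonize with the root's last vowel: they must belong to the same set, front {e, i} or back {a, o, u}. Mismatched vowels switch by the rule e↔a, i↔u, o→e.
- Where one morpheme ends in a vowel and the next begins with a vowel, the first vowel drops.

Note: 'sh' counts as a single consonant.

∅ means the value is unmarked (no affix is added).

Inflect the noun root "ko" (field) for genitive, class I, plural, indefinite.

Attach case genitive -ho → koho.
Attach number plural -i → kohoi.
Attach noun class class I -hik → kohoihik.
Attach definiteness indefinite -ush → kohoihikush.
Apply vowel harmony: kohoihikush → kohouhukush.
Apply vowel deletion: kohouhukush → kohuhukush.

kohuhukush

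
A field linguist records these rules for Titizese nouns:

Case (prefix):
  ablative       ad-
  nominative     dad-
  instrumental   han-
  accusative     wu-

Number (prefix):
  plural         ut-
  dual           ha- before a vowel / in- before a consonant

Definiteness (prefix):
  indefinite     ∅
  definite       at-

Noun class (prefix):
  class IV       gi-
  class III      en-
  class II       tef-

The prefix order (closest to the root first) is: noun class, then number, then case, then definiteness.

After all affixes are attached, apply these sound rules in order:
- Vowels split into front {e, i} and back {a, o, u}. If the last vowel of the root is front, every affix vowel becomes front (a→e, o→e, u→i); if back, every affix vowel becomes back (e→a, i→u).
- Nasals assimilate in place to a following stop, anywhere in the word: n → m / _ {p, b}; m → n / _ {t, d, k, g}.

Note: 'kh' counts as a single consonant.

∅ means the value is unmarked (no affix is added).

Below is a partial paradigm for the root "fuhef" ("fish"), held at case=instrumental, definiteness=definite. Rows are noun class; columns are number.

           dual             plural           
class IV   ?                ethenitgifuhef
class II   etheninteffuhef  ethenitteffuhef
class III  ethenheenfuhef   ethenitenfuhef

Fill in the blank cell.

etheningifuhef

Attach noun class class IV gi- → gifuhef.
Attach number dual in- (before consonant 'g') → ingifuhef.
Attach case instrumental han- → haningifuhef.
Attach definiteness definite at- → athaningifuhef.
Apply vowel harmony: athaningifuhef → etheningifuhef.
Nasal assimilation: no change.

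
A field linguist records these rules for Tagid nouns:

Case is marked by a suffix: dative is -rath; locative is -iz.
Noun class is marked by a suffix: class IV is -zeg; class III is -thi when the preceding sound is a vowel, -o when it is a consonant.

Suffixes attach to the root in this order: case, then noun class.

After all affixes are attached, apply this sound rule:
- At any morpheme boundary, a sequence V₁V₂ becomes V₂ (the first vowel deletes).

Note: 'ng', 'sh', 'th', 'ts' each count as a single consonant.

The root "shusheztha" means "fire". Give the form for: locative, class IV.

shushezthizzeg

Attach case locative -iz → shushezthaiz.
Attach noun class class IV -zeg → shushezthaizzeg.
Apply vowel deletion: shushezthaizzeg → shushezthizzeg.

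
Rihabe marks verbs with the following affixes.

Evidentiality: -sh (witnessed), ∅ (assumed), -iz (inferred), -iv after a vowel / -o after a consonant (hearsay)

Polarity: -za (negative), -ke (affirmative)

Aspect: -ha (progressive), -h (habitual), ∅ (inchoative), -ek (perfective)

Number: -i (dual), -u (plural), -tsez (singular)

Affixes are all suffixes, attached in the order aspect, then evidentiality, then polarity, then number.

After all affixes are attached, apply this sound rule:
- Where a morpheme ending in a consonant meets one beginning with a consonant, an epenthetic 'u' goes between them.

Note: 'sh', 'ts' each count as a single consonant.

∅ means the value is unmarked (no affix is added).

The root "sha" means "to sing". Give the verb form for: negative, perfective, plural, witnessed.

shaekushuzau

Attach aspect perfective -ek → shaek.
Attach evidentiality witnessed -sh → shaeksh.
Attach polarity negative -za → shaekshza.
Attach number plural -u → shaekshzau.
Apply epenthesis: shaekshzau → shaekushuzau.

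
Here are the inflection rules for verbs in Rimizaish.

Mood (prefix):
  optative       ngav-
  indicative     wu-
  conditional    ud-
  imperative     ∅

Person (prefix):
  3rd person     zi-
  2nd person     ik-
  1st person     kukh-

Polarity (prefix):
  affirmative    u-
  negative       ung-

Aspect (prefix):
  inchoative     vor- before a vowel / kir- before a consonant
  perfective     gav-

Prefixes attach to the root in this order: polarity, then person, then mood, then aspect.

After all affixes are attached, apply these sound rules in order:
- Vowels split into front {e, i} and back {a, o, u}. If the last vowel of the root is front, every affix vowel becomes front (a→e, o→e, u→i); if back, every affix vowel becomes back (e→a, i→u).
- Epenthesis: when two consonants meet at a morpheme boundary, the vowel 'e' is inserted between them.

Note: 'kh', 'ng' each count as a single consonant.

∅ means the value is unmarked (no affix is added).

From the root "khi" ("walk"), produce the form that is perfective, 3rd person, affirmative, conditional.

Attach polarity affirmative u- → ukhi.
Attach person 3rd person zi- → ziukhi.
Attach mood conditional ud- → udziukhi.
Attach aspect perfective gav- → gavudziukhi.
Apply vowel harmony: gavudziukhi → gevidziikhi.
Apply epenthesis: gevidziikhi → gevideziikhi.

gevideziikhi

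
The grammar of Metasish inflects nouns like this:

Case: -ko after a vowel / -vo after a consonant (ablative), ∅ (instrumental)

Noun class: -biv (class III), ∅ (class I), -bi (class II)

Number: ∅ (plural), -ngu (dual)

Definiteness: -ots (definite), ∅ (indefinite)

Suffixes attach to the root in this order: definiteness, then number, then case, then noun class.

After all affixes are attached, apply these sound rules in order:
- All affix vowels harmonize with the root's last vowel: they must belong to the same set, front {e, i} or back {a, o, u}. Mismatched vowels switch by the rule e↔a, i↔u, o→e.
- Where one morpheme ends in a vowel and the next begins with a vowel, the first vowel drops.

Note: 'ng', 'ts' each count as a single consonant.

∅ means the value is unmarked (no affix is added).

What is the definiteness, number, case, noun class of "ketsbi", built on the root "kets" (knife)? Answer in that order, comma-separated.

Segment: kets-bi.
definiteness: ∅ → indefinite.
number: ∅ → plural.
case: ∅ → instrumental.
noun class: -bi → class II.

indefinite, plural, instrumental, class II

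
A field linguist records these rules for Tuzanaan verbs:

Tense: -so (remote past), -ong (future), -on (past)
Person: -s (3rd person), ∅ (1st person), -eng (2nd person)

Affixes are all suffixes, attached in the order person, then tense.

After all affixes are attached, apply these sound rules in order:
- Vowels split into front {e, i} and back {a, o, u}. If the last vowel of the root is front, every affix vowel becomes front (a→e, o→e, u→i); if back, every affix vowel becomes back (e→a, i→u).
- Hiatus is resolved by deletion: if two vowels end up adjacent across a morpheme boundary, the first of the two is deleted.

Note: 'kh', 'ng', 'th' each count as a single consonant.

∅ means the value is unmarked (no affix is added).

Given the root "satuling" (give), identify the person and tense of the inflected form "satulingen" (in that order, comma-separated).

1st person, past

Segment: satuling-on.
person: ∅ → 1st person.
tense: -on → past.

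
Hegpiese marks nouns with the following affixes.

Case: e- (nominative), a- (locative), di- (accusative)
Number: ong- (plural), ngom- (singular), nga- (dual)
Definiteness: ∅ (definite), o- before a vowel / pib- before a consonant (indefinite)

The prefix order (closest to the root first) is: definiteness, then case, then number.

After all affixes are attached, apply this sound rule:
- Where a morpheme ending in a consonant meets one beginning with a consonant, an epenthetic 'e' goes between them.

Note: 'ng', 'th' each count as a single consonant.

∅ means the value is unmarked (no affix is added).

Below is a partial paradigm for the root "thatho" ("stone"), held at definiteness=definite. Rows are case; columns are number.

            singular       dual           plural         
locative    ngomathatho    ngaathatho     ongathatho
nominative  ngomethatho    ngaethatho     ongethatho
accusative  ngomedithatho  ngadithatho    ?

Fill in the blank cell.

ongedithatho

definiteness = definite: zero marking, form stays thatho.
Attach case accusative di- → dithatho.
Attach number plural ong- → ongdithatho.
Apply epenthesis: ongdithatho → ongedithatho.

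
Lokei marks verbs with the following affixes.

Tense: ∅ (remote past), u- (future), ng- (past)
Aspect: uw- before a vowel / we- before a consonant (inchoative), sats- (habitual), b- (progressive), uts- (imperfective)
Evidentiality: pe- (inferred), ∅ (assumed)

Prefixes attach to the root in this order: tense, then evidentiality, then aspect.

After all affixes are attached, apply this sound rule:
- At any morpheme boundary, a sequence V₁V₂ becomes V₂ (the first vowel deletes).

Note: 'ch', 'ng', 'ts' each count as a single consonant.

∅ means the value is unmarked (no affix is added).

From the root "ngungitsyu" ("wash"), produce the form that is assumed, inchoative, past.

Attach tense past ng- → ngngungitsyu.
evidentiality = assumed: zero marking, form stays ngngungitsyu.
Attach aspect inchoative we- (before consonant 'ng') → wengngungitsyu.
Vowel deletion: no change.

wengngungitsyu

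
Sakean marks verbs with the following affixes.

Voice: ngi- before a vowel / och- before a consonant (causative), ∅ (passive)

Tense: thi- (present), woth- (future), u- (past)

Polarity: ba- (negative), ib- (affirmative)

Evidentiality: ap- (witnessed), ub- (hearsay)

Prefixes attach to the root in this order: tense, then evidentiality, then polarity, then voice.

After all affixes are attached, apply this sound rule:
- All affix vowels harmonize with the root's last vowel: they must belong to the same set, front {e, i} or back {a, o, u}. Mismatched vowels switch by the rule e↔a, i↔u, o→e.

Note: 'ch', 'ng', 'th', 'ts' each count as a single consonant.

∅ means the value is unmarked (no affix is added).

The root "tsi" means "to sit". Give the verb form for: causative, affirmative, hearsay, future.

Attach tense future woth- → wothtsi.
Attach evidentiality hearsay ub- → ubwothtsi.
Attach polarity affirmative ib- → ibubwothtsi.
Attach voice causative ngi- (before vowel 'i') → ngiibubwothtsi.
Apply vowel harmony: ngiibubwothtsi → ngiibibwethtsi.

ngiibibwethtsi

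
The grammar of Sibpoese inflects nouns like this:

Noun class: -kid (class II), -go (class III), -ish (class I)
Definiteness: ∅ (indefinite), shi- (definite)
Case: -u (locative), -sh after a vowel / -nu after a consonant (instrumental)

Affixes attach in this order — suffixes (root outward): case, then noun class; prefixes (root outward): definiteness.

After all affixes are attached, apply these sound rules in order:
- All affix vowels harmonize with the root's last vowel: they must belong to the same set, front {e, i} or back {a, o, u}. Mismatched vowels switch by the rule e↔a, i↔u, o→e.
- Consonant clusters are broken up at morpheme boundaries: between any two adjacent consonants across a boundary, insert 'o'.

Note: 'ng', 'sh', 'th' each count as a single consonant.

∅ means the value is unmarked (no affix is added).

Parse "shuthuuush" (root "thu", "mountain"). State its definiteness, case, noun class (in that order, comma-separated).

definite, locative, class I

Segment: shi-thu-u-ish.
definiteness: shi- → definite.
case: -u → locative.
noun class: -ish → class I.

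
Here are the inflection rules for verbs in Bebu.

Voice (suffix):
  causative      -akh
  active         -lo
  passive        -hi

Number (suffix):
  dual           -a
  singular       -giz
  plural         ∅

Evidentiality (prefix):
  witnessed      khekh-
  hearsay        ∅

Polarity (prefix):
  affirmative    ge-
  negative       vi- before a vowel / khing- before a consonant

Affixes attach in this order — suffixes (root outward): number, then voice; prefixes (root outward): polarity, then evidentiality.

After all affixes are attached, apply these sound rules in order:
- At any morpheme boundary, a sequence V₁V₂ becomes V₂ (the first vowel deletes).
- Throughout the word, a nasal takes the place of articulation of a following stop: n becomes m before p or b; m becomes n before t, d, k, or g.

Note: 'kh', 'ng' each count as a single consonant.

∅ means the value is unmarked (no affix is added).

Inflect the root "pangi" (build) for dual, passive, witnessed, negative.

Attach polarity negative khing- (before consonant 'p') → khingpangi.
Attach number dual -a → khingpangia.
Attach evidentiality witnessed khekh- → khekhkhingpangia.
Attach voice passive -hi → khekhkhingpangiahi.
Apply vowel deletion: khekhkhingpangiahi → khekhkhingpangahi.
Nasal assimilation: no change.

khekhkhingpangahi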